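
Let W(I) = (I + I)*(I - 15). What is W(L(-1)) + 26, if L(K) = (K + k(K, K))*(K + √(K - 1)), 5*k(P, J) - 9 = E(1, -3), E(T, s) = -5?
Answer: 498/25 + 146*I*√2/25 ≈ 19.92 + 8.259*I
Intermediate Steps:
k(P, J) = ⅘ (k(P, J) = 9/5 + (⅕)*(-5) = 9/5 - 1 = ⅘)
L(K) = (⅘ + K)*(K + √(-1 + K)) (L(K) = (K + ⅘)*(K + √(K - 1)) = (⅘ + K)*(K + √(-1 + K)))
W(I) = 2*I*(-15 + I) (W(I) = (2*I)*(-15 + I) = 2*I*(-15 + I))
W(L(-1)) + 26 = 2*((-1)² + (⅘)*(-1) + 4*√(-1 - 1)/5 - √(-1 - 1))*(-15 + ((-1)² + (⅘)*(-1) + 4*√(-1 - 1)/5 - √(-1 - 1))) + 26 = 2*(1 - ⅘ + 4*√(-2)/5 - √(-2))*(-15 + (1 - ⅘ + 4*√(-2)/5 - √(-2))) + 26 = 2*(1 - ⅘ + 4*(I*√2)/5 - I*√2)*(-15 + (1 - ⅘ + 4*(I*√2)/5 - I*√2)) + 26 = 2*(1 - ⅘ + 4*I*√2/5 - I*√2)*(-15 + (1 - ⅘ + 4*I*√2/5 - I*√2)) + 26 = 2*(⅕ - I*√2/5)*(-15 + (⅕ - I*√2/5)) + 26 = 2*(⅕ - I*√2/5)*(-74/5 - I*√2/5) + 26 = 2*(-74/5 - I*√2/5)*(⅕ - I*√2/5) + 26 = 26 + 2*(-74/5 - I*√2/5)*(⅕ - I*√2/5)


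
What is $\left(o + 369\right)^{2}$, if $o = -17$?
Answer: $123904$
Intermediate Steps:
$\left(o + 369\right)^{2} = \left(-17 + 369\right)^{2} = 352^{2} = 123904$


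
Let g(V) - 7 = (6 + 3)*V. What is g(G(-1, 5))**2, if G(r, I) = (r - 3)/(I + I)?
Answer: 289/25 ≈ 11.560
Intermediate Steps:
G(r, I) = (-3 + r)/(2*I) (G(r, I) = (-3 + r)/((2*I)) = (-3 + r)*(1/(2*I)) = (-3 + r)/(2*I))
g(V) = 7 + 9*V (g(V) = 7 + (6 + 3)*V = 7 + 9*V)
g(G(-1, 5))**2 = (7 + 9*((1/2)*(-3 - 1)/5))**2 = (7 + 9*((1/2)*(1/5)*(-4)))**2 = (7 + 9*(-2/5))**2 = (7 - 18/5)**2 = (17/5)**2 = 289/25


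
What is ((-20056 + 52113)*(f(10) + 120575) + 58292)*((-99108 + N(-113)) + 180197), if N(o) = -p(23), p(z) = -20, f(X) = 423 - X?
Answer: 314586983444272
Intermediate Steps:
N(o) = 20 (N(o) = -1*(-20) = 20)
((-20056 + 52113)*(f(10) + 120575) + 58292)*((-99108 + N(-113)) + 180197) = ((-20056 + 52113)*((423 - 1*10) + 120575) + 58292)*((-99108 + 20) + 180197) = (32057*((423 - 10) + 120575) + 58292)*(-99088 + 180197) = (32057*(413 + 120575) + 58292)*81109 = (32057*120988 + 58292)*81109 = (3878512316 + 58292)*81109 = 3878570608*81109 = 314586983444272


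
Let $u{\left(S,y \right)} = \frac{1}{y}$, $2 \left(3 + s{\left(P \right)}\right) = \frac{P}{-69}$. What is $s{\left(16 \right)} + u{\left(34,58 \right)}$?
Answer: $- \frac{12401}{4002} \approx -3.0987$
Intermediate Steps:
$s{\left(P \right)} = -3 - \frac{P}{138}$ ($s{\left(P \right)} = -3 + \frac{P \frac{1}{-69}}{2} = -3 + \frac{P \left(- \frac{1}{69}\right)}{2} = -3 + \frac{\left(- \frac{1}{69}\right) P}{2} = -3 - \frac{P}{138}$)
$s{\left(16 \right)} + u{\left(34,58 \right)} = \left(-3 - \frac{8}{69}\right) + \frac{1}{58} = - \frac{215}{69} + \frac{1}{58} = - \frac{12401}{4002}$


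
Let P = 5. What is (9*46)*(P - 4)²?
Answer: 414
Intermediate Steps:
(9*46)*(P - 4)² = (9*46)*(5 - 4)² = 414*1² = 414*1 = 414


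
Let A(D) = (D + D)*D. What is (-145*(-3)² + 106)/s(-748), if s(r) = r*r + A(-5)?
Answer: -1199/559554 ≈ -0.0021428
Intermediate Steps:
A(D) = 2*D² (A(D) = (2*D)*D = 2*D²)
s(r) = 50 + r² (s(r) = r*r + 2*(-5)² = r² + 2*25 = r² + 50 = 50 + r²)
(-145*(-3)² + 106)/s(-748) = (-145*(-3)² + 106)/(50 + (-748)²) = (-145*9 + 106)/(50 + 559504) = (-1305 + 106)/559554 = -1199*1/559554 = -1199/559554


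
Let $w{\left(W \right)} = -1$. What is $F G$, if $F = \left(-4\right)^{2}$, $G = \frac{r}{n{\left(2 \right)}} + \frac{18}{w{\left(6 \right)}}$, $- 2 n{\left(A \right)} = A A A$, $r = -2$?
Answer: $-280$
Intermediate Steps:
$n{\left(A \right)} = - \frac{A^{3}}{2}$ ($n{\left(A \right)} = - \frac{A A A}{2} = - \frac{A^{2} A}{2} = - \frac{A^{3}}{2}$)
$G = - \frac{35}{2}$ ($G = - \frac{2}{\left(- \frac{1}{2}\right) 2^{3}} + \frac{18}{-1} = - \frac{2}{\left(- \frac{1}{2}\right) 8} + 18 \left(-1\right) = - \frac{2}{-4} - 18 = \left(-2\right) \left(- \frac{1}{4}\right) - 18 = \frac{1}{2} - 18 = - \frac{35}{2} \approx -17.5$)
$F = 16$
$F G = 16 \left(- \frac{35}{2}\right) = -280$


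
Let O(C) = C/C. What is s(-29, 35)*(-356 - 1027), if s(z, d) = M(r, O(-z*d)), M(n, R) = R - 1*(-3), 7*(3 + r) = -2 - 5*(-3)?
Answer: -5532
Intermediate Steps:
O(C) = 1
r = -8/7 (r = -3 + (-2 - 5*(-3))/7 = -3 + (-2 + 15)/7 = -3 + (⅐)*13 = -3 + 13/7 = -8/7 ≈ -1.1429)
M(n, R) = 3 + R (M(n, R) = R + 3 = 3 + R)
s(z, d) = 4 (s(z, d) = 3 + 1 = 4)
s(-29, 35)*(-356 - 1027) = 4*(-356 - 1027) = 4*(-1383) = -5532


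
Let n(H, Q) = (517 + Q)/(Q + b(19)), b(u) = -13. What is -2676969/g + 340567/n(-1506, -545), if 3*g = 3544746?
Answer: 28067937260940/4135537 ≈ 6.7870e+6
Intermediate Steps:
g = 1181582 (g = (1/3)*3544746 = 1181582)
n(H, Q) = (517 + Q)/(-13 + Q) (n(H, Q) = (517 + Q)/(Q - 13) = (517 + Q)/(-13 + Q))
-2676969/g + 340567/n(-1506, -545) = -2676969/1181582 + 340567/(((517 - 545)/(-13 - 545))) = -2676969*1/1181582 + 340567/((-28/(-558))) = -2676969/1181582 + 340567/((-1/558*(-28))) = -2676969/1181582 + 340567/(14/279) = -2676969/1181582 + 340567*(279/14) = -2676969/1181582 + 95018193/14 = 28067937260940/4135537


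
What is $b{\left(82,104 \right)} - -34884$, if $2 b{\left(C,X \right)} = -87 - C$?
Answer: $\frac{69599}{2} \approx 34800.0$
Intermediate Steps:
$b{\left(C,X \right)} = - \frac{87}{2} - \frac{C}{2}$ ($b{\left(C,X \right)} = \frac{-87 - C}{2} = - \frac{87}{2} - \frac{C}{2}$)
$b{\left(82,104 \right)} - -34884 = \left(- \frac{87}{2} - 41\right) - -34884 = \left(- \frac{87}{2} - 41\right) + 34884 = - \frac{169}{2} + 34884 = \frac{69599}{2}$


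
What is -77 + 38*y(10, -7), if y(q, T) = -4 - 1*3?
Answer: -343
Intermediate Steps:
y(q, T) = -7 (y(q, T) = -4 - 3 = -7)
-77 + 38*y(10, -7) = -77 + 38*(-7) = -77 - 266 = -343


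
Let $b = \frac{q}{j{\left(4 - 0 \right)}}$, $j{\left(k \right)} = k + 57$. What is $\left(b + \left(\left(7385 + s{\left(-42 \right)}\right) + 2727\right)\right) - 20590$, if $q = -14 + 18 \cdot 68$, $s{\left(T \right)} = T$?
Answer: $- \frac{640510}{61} \approx -10500.0$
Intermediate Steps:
$j{\left(k \right)} = 57 + k$
$q = 1210$ ($q = -14 + 1224 = 1210$)
$b = \frac{1210}{61}$ ($b = \frac{1210}{57 + \left(4 - 0\right)} = \frac{1210}{57 + \left(4 + 0\right)} = \frac{1210}{57 + 4} = \frac{1210}{61} \approx 19.836$)
$\left(b + \left(\left(7385 + s{\left(-42 \right)}\right) + 2727\right)\right) - 20590 = \left(\frac{1210}{61} + \left(\left(7385 - 42\right) + 2727\right)\right) - 20590 = \left(\frac{1210}{61} + \left(7343 + 2727\right)\right) - 20590 = \left(\frac{1210}{61} + 10070\right) - 20590 = \frac{615480}{61} - 20590 = - \frac{640510}{61}$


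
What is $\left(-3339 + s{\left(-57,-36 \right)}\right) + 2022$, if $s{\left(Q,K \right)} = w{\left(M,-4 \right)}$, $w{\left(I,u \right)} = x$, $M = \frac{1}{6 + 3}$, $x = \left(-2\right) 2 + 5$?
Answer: $-1316$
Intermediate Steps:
$x = 1$ ($x = -4 + 5 = 1$)
$M = \frac{1}{9} \approx 0.11111$
$w{\left(I,u \right)} = 1$
$s{\left(Q,K \right)} = 1$
$\left(-3339 + s{\left(-57,-36 \right)}\right) + 2022 = \left(-3339 + 1\right) + 2022 = -3338 + 2022 = -1316$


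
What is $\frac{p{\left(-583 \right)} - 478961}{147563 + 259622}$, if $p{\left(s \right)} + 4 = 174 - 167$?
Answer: $- \frac{478958}{407185} \approx -1.1763$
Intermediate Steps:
$p{\left(s \right)} = 3$ ($p{\left(s \right)} = -4 + \left(174 - 167\right) = -4 + 7 = 3$)
$\frac{p{\left(-583 \right)} - 478961}{147563 + 259622} = \frac{3 - 478961}{147563 + 259622} = - \frac{478958}{407185}$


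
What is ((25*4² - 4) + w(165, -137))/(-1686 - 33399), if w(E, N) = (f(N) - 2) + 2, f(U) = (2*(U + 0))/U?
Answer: -398/35085 ≈ -0.011344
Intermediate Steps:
f(U) = 2 (f(U) = (2*U)/U = 2)
w(E, N) = 2 (w(E, N) = (2 - 2) + 2 = 0 + 2 = 2)
((25*4² - 4) + w(165, -137))/(-1686 - 33399) = ((25*4² - 4) + 2)/(-1686 - 33399) = ((25*16 - 4) + 2)/(-35085) = ((400 - 4) + 2)*(-1/35085) = (396 + 2)*(-1/35085) = 398*(-1/35085) = -398/35085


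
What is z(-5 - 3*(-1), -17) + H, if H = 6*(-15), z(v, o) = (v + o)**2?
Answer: 271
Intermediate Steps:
z(v, o) = (o + v)**2
H = -90
z(-5 - 3*(-1), -17) + H = (-17 + (-5 - 3*(-1)))**2 - 90 = (-17 + (-5 + 3))**2 - 90 = (-17 - 2)**2 - 90 = (-19)**2 - 90 = 361 - 90 = 271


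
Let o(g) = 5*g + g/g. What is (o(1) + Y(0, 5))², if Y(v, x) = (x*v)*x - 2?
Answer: 16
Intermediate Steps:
Y(v, x) = -2 + v*x² (Y(v, x) = (v*x)*x - 2 = v*x² - 2 = -2 + v*x²)
o(g) = 1 + 5*g (o(g) = 5*g + 1 = 1 + 5*g)
(o(1) + Y(0, 5))² = ((1 + 5*1) + (-2 + 0*5²))² = ((1 + 5) + (-2 + 0*25))² = (6 + (-2 + 0))² = (6 - 2)² = 4² = 16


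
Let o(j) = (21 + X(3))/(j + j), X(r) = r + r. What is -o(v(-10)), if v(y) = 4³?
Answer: -27/128 ≈ -0.21094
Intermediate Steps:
v(y) = 64
X(r) = 2*r
o(j) = 27/(2*j) (o(j) = (21 + 2*3)/(j + j) = (21 + 6)/((2*j)) = 27*(1/(2*j)) = 27/(2*j))
-o(v(-10)) = -27/(2*64) = -1*27/128 = -27/128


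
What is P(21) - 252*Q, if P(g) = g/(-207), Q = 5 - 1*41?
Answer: 625961/69 ≈ 9071.9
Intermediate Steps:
Q = -36 (Q = 5 - 41 = -36)
P(g) = -g/207 (P(g) = g*(-1/207) = -g/207)
P(21) - 252*Q = -1/207*21 - 252*(-36) = -7/69 - 1*(-9072) = -7/69 + 9072 = 625961/69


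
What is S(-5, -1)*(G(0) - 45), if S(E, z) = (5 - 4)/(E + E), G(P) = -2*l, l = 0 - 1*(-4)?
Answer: 53/10 ≈ 5.3000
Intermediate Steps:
l = 4 (l = 0 + 4 = 4)
G(P) = -8 (G(P) = -2*4 = -8)
S(E, z) = 1/(2*E)
S(-5, -1)*(G(0) - 45) = ((½)/(-5))*(-8 - 45) = ((½)*(-⅕))*(-53) = -⅒*(-53) = 53/10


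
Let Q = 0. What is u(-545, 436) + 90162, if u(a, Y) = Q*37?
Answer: 90162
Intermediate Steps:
u(a, Y) = 0 (u(a, Y) = 0*37 = 0)
u(-545, 436) + 90162 = 0 + 90162 = 90162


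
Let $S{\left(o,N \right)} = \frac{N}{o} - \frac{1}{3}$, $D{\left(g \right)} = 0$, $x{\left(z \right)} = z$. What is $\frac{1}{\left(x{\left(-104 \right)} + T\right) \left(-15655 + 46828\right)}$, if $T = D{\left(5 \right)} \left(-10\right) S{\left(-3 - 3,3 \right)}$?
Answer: $- \frac{1}{3241992} \approx -3.0845 \cdot 10^{-7}$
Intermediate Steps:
$S{\left(o,N \right)} = - \frac{1}{3} + \frac{N}{o}$ ($S{\left(o,N \right)} = \frac{N}{o} - \frac{1}{3} = - \frac{1}{3} + \frac{N}{o}$)
$T = 0$ ($T = 0 \left(-10\right) \frac{3 - \frac{-3 - 3}{3}}{-3 - 3} = 0 \frac{3 - \frac{-3 - 3}{3}}{-3 - 3} = 0 \frac{3 - -2}{-6} = 0 \left(- \frac{3 + 2}{6}\right) = 0 \left(\left(- \frac{1}{6}\right) 5\right) = 0 \left(- \frac{5}{6}\right) = 0$)
$\frac{1}{\left(x{\left(-104 \right)} + T\right) \left(-15655 + 46828\right)} = \frac{1}{\left(-104 + 0\right) \left(-15655 + 46828\right)} = \frac{1}{\left(-104\right) 31173} = \frac{1}{-3241992} = - \frac{1}{3241992}$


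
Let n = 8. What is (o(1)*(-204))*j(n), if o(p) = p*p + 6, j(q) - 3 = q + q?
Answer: -27132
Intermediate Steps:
j(q) = 3 + 2*q (j(q) = 3 + (q + q) = 3 + 2*q)
o(p) = 6 + p² (o(p) = p² + 6 = 6 + p²)
(o(1)*(-204))*j(n) = ((6 + 1²)*(-204))*(3 + 2*8) = ((6 + 1)*(-204))*(3 + 16) = (7*(-204))*19 = -1428*19 = -27132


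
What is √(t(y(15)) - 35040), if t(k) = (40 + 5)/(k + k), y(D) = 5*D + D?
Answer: I*√140159/2 ≈ 187.19*I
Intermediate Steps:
y(D) = 6*D
t(k) = 45/(2*k) (t(k) = 45/((2*k)) = 45*(1/(2*k)) = 45/(2*k))
√(t(y(15)) - 35040) = √(45/(2*((6*15))) - 35040) = √((45/2)/90 - 35040) = √((45/2)*(1/90) - 35040) = √(¼ - 35040) = √(-140159/4) = I*√140159/2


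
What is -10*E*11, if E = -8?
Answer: 880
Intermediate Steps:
-10*E*11 = -10*(-8)*11 = 80*11 = 880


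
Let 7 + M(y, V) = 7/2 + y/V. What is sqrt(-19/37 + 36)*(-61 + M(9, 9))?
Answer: -127*sqrt(48581)/74 ≈ -378.27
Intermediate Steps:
M(y, V) = -7/2 + y/V (M(y, V) = -7 + (7/2 + y/V) = -7/2 + y/V)
sqrt(-19/37 + 36)*(-61 + M(9, 9)) = sqrt(-19/37 + 36)*(-61 + (-7/2 + 9/9)) = sqrt(-19*1/37 + 36)*(-61 + (-7/2 + 9*(1/9))) = sqrt(-19/37 + 36)*(-61 + (-7/2 + 1)) = sqrt(1313/37)*(-61 - 5/2) = (sqrt(48581)/37)*(-127/2) = -127*sqrt(48581)/74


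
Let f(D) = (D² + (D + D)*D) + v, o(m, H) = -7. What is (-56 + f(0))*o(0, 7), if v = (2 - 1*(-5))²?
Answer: 49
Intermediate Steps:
v = 49 (v = (2 + 5)² = 7² = 49)
f(D) = 49 + 3*D² (f(D) = (D² + (D + D)*D) + 49 = (D² + (2*D)*D) + 49 = (D² + 2*D²) + 49 = 3*D² + 49 = 49 + 3*D²)
(-56 + f(0))*o(0, 7) = (-56 + (49 + 3*0²))*(-7) = (-56 + (49 + 3*0))*(-7) = (-56 + (49 + 0))*(-7) = (-56 + 49)*(-7) = -7*(-7) = 49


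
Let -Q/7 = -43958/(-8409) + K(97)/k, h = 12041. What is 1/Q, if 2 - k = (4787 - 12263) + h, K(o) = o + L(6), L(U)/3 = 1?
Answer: -12790089/466058726 ≈ -0.027443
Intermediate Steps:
L(U) = 3 (L(U) = 3*1 = 3)
K(o) = 3 + o (K(o) = o + 3 = 3 + o)
k = -4563 (k = 2 - ((4787 - 12263) + 12041) = 2 - (-7476 + 12041) = 2 - 1*4565 = 2 - 4565 = -4563)
Q = -466058726/12790089 (Q = -7*(-43958/(-8409) + (3 + 97)/(-4563)) = -7*(-43958*(-1/8409) + 100*(-1/4563)) = -7*(43958/8409 - 100/4563) = -7*66579818/12790089 = -466058726/12790089 ≈ -36.439)
1/Q = 1/(-466058726/12790089) = -12790089/466058726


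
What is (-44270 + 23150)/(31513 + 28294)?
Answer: -1920/5437 ≈ -0.35314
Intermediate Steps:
(-44270 + 23150)/(31513 + 28294) = -21120/59807 = -21120*1/59807 = -1920/5437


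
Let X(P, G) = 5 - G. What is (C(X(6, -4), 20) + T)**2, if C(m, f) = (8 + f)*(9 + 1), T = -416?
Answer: 18496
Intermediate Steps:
C(m, f) = 80 + 10*f (C(m, f) = (8 + f)*10 = 80 + 10*f)
(C(X(6, -4), 20) + T)**2 = ((80 + 10*20) - 416)**2 = ((80 + 200) - 416)**2 = (280 - 416)**2 = (-136)**2 = 18496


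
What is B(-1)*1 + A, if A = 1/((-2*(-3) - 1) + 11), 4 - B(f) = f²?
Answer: 49/16 ≈ 3.0625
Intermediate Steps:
B(f) = 4 - f²
A = 1/16 (A = 1/((6 - 1) + 11) = 1/(5 + 11) = 1/16 ≈ 0.062500)
B(-1)*1 + A = (4 - 1*(-1)²)*1 + 1/16 = (4 - 1*1)*1 + 1/16 = (4 - 1)*1 + 1/16 = 3*1 + 1/16 = 3 + 1/16 = 49/16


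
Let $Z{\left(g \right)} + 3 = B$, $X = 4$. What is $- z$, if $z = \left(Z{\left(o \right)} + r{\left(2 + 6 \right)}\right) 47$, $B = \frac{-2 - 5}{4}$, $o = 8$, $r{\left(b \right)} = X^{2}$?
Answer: $- \frac{2115}{4} \approx -528.75$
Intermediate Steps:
$r{\left(b \right)} = 16$ ($r{\left(b \right)} = 4^{2} = 16$)
$B = - \frac{7}{4}$ ($B = \left(-2 - 5\right) \frac{1}{4} = \left(-7\right) \frac{1}{4} = - \frac{7}{4} \approx -1.75$)
$Z{\left(g \right)} = - \frac{19}{4}$ ($Z{\left(g \right)} = -3 - \frac{7}{4} = - \frac{19}{4}$)
$z = \frac{2115}{4}$ ($z = \left(- \frac{19}{4} + 16\right) 47 = \frac{45}{4} \cdot 47 = \frac{2115}{4} \approx 528.75$)
$- z = \left(-1\right) \frac{2115}{4} = - \frac{2115}{4}$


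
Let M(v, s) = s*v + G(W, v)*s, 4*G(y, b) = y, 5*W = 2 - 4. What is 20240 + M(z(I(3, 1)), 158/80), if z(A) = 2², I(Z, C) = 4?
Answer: 8099081/400 ≈ 20248.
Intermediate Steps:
W = -⅖ (W = (2 - 4)/5 = (⅕)*(-2) = -⅖ ≈ -0.40000)
z(A) = 4
G(y, b) = y/4
M(v, s) = -s/10 + s*v (M(v, s) = s*v + ((¼)*(-⅖))*s = s*v - s/10 = -s/10 + s*v)
20240 + M(z(I(3, 1)), 158/80) = 20240 + (158/80)*(-⅒ + 4) = 20240 + (158*(1/80))*(39/10) = 20240 + (79/40)*(39/10) = 20240 + 3081/400 = 8099081/400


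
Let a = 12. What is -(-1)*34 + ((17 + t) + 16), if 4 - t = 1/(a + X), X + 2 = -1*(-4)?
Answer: 993/14 ≈ 70.929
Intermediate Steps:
X = 2 (X = -2 - 1*(-4) = -2 + 4 = 2)
t = 55/14 (t = 4 - 1/(12 + 2) = 4 - 1/14 = 55/14 ≈ 3.9286)
-(-1)*34 + ((17 + t) + 16) = -(-1)*34 + ((17 + 55/14) + 16) = -1*(-34) + (293/14 + 16) = 34 + 517/14 = 993/14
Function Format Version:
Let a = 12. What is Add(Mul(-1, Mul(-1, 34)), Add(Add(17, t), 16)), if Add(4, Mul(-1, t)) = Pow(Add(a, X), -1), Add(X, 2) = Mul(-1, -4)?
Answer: Rational(993, 14) ≈ 70.929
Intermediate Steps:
X = 2 (X = Add(-2, Mul(-1, -4)) = Add(-2, 4) = 2)
t = Rational(55, 14) (t = Add(4, Mul(-1, Pow(Add(12, 2), -1))) = Add(4, Mul(-1, Pow(14, -1))) = Add(4, Mul(-1, Rational(1, 14))) = Add(4, Rational(-1, 14)) = Rational(55, 14) ≈ 3.9286)
Add(Mul(-1, Mul(-1, 34)), Add(Add(17, t), 16)) = Add(Mul(-1, Mul(-1, 34)), Add(Add(17, Rational(55, 14)), 16)) = Add(Mul(-1, -34), Add(Rational(293, 14), 16)) = Add(34, Rational(517, 14)) = Rational(993, 14)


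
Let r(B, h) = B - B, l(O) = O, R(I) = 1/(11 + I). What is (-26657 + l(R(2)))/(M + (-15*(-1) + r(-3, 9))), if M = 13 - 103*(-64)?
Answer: -17327/4303 ≈ -4.0267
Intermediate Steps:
r(B, h) = 0
M = 6605 (M = 13 + 6592 = 6605)
(-26657 + l(R(2)))/(M + (-15*(-1) + r(-3, 9))) = (-26657 + 1/(11 + 2))/(6605 + (-15*(-1) + 0)) = (-26657 + 1/13)/(6605 + (15 + 0)) = (-26657 + 1/13)/(6605 + 15) = -346540/13/6620 = -346540/13*1/6620 = -17327/4303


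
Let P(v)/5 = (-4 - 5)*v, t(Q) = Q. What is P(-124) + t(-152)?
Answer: 5428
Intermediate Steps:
P(v) = -45*v (P(v) = 5*((-4 - 5)*v) = 5*(-9*v) = -45*v)
P(-124) + t(-152) = -45*(-124) - 152 = 5580 - 152 = 5428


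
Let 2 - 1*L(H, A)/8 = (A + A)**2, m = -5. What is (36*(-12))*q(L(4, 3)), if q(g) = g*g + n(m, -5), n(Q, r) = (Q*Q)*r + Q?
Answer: -31904928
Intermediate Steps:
n(Q, r) = Q + r*Q**2 (n(Q, r) = Q**2*r + Q = r*Q**2 + Q = Q + r*Q**2)
L(H, A) = 16 - 32*A**2 (L(H, A) = 16 - 8*(A + A)**2 = 16 - 8*4*A**2 = 16 - 32*A**2)
q(g) = -130 + g**2 (q(g) = g*g - 5*(1 - 5*(-5)) = g**2 - 5*(1 + 25) = g**2 - 5*26 = g**2 - 130 = -130 + g**2)
(36*(-12))*q(L(4, 3)) = (36*(-12))*(-130 + (16 - 32*3**2)**2) = -432*(-130 + (16 - 32*9)**2) = -432*(-130 + (16 - 288)**2) = -432*(-130 + (-272)**2) = -432*(-130 + 73984) = -432*73854 = -31904928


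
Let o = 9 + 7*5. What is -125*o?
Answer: -5500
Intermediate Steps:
o = 44 (o = 9 + 35 = 44)
-125*o = -125*44 = -5500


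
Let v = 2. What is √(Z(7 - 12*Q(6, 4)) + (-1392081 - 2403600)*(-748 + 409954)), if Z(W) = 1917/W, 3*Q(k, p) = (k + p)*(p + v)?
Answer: 3*I*√9369168109316035/233 ≈ 1.2463e+6*I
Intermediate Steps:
Q(k, p) = (2 + p)*(k + p)/3 (Q(k, p) = ((k + p)*(p + 2))/3 = ((k + p)*(2 + p))/3 = ((2 + p)*(k + p))/3 = (2 + p)*(k + p)/3)
√(Z(7 - 12*Q(6, 4)) + (-1392081 - 2403600)*(-748 + 409954)) = √(1917/(7 - 12*((⅓)*4² + (⅔)*6 + (⅔)*4 + (⅓)*6*4)) + (-1392081 - 2403600)*(-748 + 409954)) = √(1917/(7 - 12*((⅓)*16 + 4 + 8/3 + 8)) - 3795681*409206) = √(1917/(7 - 12*(16/3 + 4 + 8/3 + 8)) - 1553215439286) = √(1917/(7 - 12*20) - 1553215439286) = √(1917/(7 - 240) - 1553215439286) = √(1917/(-233) - 1553215439286) = √(1917*(-1/233) - 1553215439286) = √(-1917/233 - 1553215439286) = √(-361899197355555/233) = 3*I*√9369168109316035/233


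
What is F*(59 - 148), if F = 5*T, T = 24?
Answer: -10680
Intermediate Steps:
F = 120 (F = 5*24 = 120)
F*(59 - 148) = 120*(59 - 148) = 120*(-89) = -10680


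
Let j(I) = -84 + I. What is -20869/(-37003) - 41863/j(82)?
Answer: 1549098327/74006 ≈ 20932.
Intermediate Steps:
-20869/(-37003) - 41863/j(82) = -20869/(-37003) - 41863/(-84 + 82) = -20869*(-1/37003) - 41863/(-2) = 20869/37003 - 41863*(-½) = 20869/37003 + 41863/2 = 1549098327/74006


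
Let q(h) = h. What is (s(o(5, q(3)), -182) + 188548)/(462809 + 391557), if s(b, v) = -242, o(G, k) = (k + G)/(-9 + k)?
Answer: 94153/427183 ≈ 0.22040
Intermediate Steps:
o(G, k) = (G + k)/(-9 + k)
(s(o(5, q(3)), -182) + 188548)/(462809 + 391557) = (-242 + 188548)/(462809 + 391557) = 188306/854366 = 188306*(1/854366) = 94153/427183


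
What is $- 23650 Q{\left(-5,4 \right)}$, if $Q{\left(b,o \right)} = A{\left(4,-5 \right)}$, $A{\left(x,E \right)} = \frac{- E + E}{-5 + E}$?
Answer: $0$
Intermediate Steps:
$A{\left(x,E \right)} = 0$ ($A{\left(x,E \right)} = \frac{0}{-5 + E} = 0$)
$Q{\left(b,o \right)} = 0$
$- 23650 Q{\left(-5,4 \right)} = \left(-23650\right) 0 = 0$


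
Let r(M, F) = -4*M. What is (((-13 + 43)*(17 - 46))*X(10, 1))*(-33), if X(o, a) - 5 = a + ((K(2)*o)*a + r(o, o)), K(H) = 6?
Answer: 746460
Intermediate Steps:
X(o, a) = 5 + a - 4*o + 6*a*o (X(o, a) = 5 + (a + ((6*o)*a - 4*o)) = 5 + (a + (6*a*o - 4*o)) = 5 + (a + (-4*o + 6*a*o)) = 5 + (a - 4*o + 6*a*o) = 5 + a - 4*o + 6*a*o)
(((-13 + 43)*(17 - 46))*X(10, 1))*(-33) = (((-13 + 43)*(17 - 46))*(5 + 1 - 4*10 + 6*1*10))*(-33) = ((30*(-29))*(5 + 1 - 40 + 60))*(-33) = -870*26*(-33) = -22620*(-33) = 746460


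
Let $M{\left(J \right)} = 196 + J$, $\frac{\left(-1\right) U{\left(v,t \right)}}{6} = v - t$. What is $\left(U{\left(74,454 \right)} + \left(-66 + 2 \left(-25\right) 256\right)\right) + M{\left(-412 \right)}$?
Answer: $-10802$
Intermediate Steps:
$U{\left(v,t \right)} = - 6 v + 6 t$ ($U{\left(v,t \right)} = - 6 \left(v - t\right) = - 6 v + 6 t$)
$\left(U{\left(74,454 \right)} + \left(-66 + 2 \left(-25\right) 256\right)\right) + M{\left(-412 \right)} = \left(\left(\left(-6\right) 74 + 6 \cdot 454\right) + \left(-66 + 2 \left(-25\right) 256\right)\right) + \left(196 - 412\right) = \left(\left(-444 + 2724\right) - 12866\right) - 216 = \left(2280 - 12866\right) - 216 = -10586 - 216 = -10802$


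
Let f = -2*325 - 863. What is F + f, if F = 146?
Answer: -1367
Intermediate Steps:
f = -1513 (f = -650 - 863 = -1513)
F + f = 146 - 1513 = -1367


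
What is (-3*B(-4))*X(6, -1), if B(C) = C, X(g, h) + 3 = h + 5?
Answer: 12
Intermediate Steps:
X(g, h) = 2 + h (X(g, h) = -3 + (h + 5) = -3 + (5 + h) = 2 + h)
(-3*B(-4))*X(6, -1) = (-3*(-4))*(2 - 1) = 12*1 = 12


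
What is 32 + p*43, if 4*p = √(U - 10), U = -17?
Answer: 32 + 129*I*√3/4 ≈ 32.0 + 55.859*I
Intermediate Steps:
p = 3*I*√3/4 (p = √(-17 - 10)/4 = √(-27)/4 = (3*I*√3)/4 = 3*I*√3/4 ≈ 1.299*I)
32 + p*43 = 32 + (3*I*√3/4)*43 = 32 + 129*I*√3/4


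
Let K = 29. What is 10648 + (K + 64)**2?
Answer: 19297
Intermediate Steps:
10648 + (K + 64)**2 = 10648 + (29 + 64)**2 = 10648 + 93**2 = 10648 + 8649 = 19297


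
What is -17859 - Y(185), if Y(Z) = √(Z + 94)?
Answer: -17859 - 3*√31 ≈ -17876.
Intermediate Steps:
Y(Z) = √(94 + Z)
-17859 - Y(185) = -17859 - √(94 + 185) = -17859 - √279 = -17859 - 3*√31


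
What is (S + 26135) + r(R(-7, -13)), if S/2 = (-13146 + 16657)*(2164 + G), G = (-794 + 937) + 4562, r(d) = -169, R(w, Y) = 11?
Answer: 48260084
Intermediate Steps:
G = 4705 (G = 143 + 4562 = 4705)
S = 48234118 (S = 2*((-13146 + 16657)*(2164 + 4705)) = 2*(3511*6869) = 2*24117059 = 48234118)
(S + 26135) + r(R(-7, -13)) = (48234118 + 26135) - 169 = 48260253 - 169 = 48260084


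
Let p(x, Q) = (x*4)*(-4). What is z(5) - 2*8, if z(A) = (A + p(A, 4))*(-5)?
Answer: 359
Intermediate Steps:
p(x, Q) = -16*x (p(x, Q) = (4*x)*(-4) = -16*x)
z(A) = 75*A (z(A) = (A - 16*A)*(-5) = -15*A*(-5) = 75*A)
z(5) - 2*8 = 75*5 - 2*8 = 375 - 16 = 359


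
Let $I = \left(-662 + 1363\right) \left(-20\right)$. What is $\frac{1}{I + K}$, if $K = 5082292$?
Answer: $\frac{1}{5068272} \approx 1.9731 \cdot 10^{-7}$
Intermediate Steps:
$I = -14020$ ($I = 701 \left(-20\right) = -14020$)
$\frac{1}{I + K} = \frac{1}{-14020 + 5082292} = \frac{1}{5068272}$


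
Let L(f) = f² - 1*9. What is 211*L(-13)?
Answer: 33760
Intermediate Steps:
L(f) = -9 + f² (L(f) = f² - 9 = -9 + f²)
211*L(-13) = 211*(-9 + (-13)²) = 211*(-9 + 169) = 211*160 = 33760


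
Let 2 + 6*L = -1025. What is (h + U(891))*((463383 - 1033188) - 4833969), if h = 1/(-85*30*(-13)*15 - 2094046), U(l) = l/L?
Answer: 23064583919599941/819954746 ≈ 2.8129e+7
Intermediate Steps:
L = -1027/6 (L = -⅓ + (⅙)*(-1025) = -⅓ - 1025/6 = -1027/6 ≈ -171.17)
U(l) = -6*l/1027 (U(l) = l/(-1027/6) = l*(-6/1027) = -6*l/1027)
h = -1/1596796 (h = 1/(-(-33150)*15 - 2094046) = 1/(-85*(-5850) - 2094046) = 1/(497250 - 2094046) = 1/(-1596796) = -1/1596796 ≈ -6.2625e-7)
(h + U(891))*((463383 - 1033188) - 4833969) = (-1/1596796 - 6/1027*891)*((463383 - 1033188) - 4833969) = (-1/1596796 - 5346/1027)*(-569805 - 4833969) = -8536472443/1639909492*(-5403774) = 23064583919599941/819954746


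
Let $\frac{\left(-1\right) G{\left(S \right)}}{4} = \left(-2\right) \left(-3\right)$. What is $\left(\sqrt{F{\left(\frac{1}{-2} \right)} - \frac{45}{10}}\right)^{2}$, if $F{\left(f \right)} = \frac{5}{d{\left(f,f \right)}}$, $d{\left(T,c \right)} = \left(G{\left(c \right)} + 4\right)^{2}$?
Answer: $- \frac{359}{80} \approx -4.4875$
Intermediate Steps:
$G{\left(S \right)} = -24$ ($G{\left(S \right)} = - 4 \left(\left(-2\right) \left(-3\right)\right) = \left(-4\right) 6 = -24$)
$d{\left(T,c \right)} = 400$ ($d{\left(T,c \right)} = \left(-24 + 4\right)^{2} = \left(-20\right)^{2} = 400$)
$F{\left(f \right)} = \frac{1}{80}$ ($F{\left(f \right)} = \frac{5}{400} = 5 \cdot \frac{1}{400} = \frac{1}{80}$)
$\left(\sqrt{F{\left(\frac{1}{-2} \right)} - \frac{45}{10}}\right)^{2} = \left(\sqrt{\frac{1}{80} - \frac{45}{10}}\right)^{2} = \left(\sqrt{\frac{1}{80} - \frac{9}{2}}\right)^{2} = \left(\sqrt{- \frac{359}{80}}\right)^{2} = \left(\frac{i \sqrt{1795}}{20}\right)^{2} = - \frac{359}{80}$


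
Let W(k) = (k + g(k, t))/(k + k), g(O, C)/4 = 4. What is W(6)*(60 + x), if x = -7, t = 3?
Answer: 583/6 ≈ 97.167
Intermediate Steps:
g(O, C) = 16 (g(O, C) = 4*4 = 16)
W(k) = (16 + k)/(2*k) (W(k) = (k + 16)/(k + k) = (16 + k)/((2*k)) = (16 + k)*(1/(2*k)) = (16 + k)/(2*k))
W(6)*(60 + x) = ((1/2)*(16 + 6)/6)*(60 - 7) = ((1/2)*(1/6)*22)*53 = (11/6)*53 = 583/6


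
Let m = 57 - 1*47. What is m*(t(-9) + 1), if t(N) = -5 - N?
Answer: 50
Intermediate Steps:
m = 10 (m = 57 - 47 = 10)
m*(t(-9) + 1) = 10*((-5 - 1*(-9)) + 1) = 10*((-5 + 9) + 1) = 10*(4 + 1) = 10*5 = 50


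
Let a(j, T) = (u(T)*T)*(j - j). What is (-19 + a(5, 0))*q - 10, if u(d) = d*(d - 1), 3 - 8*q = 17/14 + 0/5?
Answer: -1595/112 ≈ -14.241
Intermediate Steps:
q = 25/112 (q = 3/8 - (17/14 + 0/5)/8 = 3/8 - (17*(1/14) + 0*(⅕))/8 = 3/8 - (17/14 + 0)/8 = 3/8 - ⅛*17/14 = 3/8 - 17/112 = 25/112 ≈ 0.22321)
u(d) = d*(-1 + d)
a(j, T) = 0 (a(j, T) = ((T*(-1 + T))*T)*(j - j) = (T²*(-1 + T))*0 = 0)
(-19 + a(5, 0))*q - 10 = (-19 + 0)*(25/112) - 10 = -19*25/112 - 10 = -475/112 - 10 = -1595/112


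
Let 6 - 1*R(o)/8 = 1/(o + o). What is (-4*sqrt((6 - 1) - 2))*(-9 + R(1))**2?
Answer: -4900*sqrt(3) ≈ -8487.0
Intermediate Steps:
R(o) = 48 - 4/o (R(o) = 48 - 8/(o + o) = 48 - 8*1/(2*o) = 48 - 4/o)
(-4*sqrt((6 - 1) - 2))*(-9 + R(1))**2 = (-4*sqrt((6 - 1) - 2))*(-9 + (48 - 4/1))**2 = (-4*sqrt(5 - 2))*(-9 + (48 - 4*1))**2 = (-4*sqrt(3))*(-9 + (48 - 4))**2 = (-4*sqrt(3))*(-9 + 44)**2 = -4*sqrt(3)*35**2 = -4*sqrt(3)*1225 = -4900*sqrt(3)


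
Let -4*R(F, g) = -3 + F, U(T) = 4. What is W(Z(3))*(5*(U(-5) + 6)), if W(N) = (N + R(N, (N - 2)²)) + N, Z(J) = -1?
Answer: -50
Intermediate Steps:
R(F, g) = ¾ - F/4 (R(F, g) = -(-3 + F)/4 = ¾ - F/4)
W(N) = ¾ + 7*N/4 (W(N) = (N + (¾ - N/4)) + N = (¾ + 3*N/4) + N = ¾ + 7*N/4)
W(Z(3))*(5*(U(-5) + 6)) = (¾ + (7/4)*(-1))*(5*(4 + 6)) = (¾ - 7/4)*(5*10) = -1*50 = -50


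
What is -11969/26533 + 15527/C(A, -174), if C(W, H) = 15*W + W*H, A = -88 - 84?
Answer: 84649679/725624484 ≈ 0.11666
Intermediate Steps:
A = -172
C(W, H) = 15*W + H*W
-11969/26533 + 15527/C(A, -174) = -11969/26533 + 15527/((-172*(15 - 174))) = -11969*1/26533 + 15527/((-172*(-159))) = -11969/26533 + 15527/27348 = 84649679/725624484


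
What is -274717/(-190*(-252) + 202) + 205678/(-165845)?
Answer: -1912063809/274971010 ≈ -6.9537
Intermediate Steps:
-274717/(-190*(-252) + 202) + 205678/(-165845) = -274717/(47880 + 202) + 205678*(-1/165845) = -274717/48082 - 205678/165845 = -274717*1/48082 - 205678/165845 = -9473/1658 - 205678/165845 = -1912063809/274971010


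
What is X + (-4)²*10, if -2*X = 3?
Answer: 317/2 ≈ 158.50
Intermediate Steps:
X = -3/2 (X = -½*3 = -3/2 ≈ -1.5000)
X + (-4)²*10 = -3/2 + (-4)²*10 = -3/2 + 16*10 = -3/2 + 160 = 317/2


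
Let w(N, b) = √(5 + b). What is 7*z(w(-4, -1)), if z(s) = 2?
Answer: 14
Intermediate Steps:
7*z(w(-4, -1)) = 7*2 = 14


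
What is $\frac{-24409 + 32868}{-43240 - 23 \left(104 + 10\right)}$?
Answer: $- \frac{8459}{45862} \approx -0.18444$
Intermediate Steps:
$\frac{-24409 + 32868}{-43240 - 23 \left(104 + 10\right)} = \frac{8459}{-43240 - 2622} = \frac{8459}{-45862} = 8459 \left(- \frac{1}{45862}\right) = - \frac{8459}{45862}$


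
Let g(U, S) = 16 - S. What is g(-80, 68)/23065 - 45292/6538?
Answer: -74642854/10771355 ≈ -6.9298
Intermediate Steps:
g(-80, 68)/23065 - 45292/6538 = (16 - 1*68)/23065 - 45292/6538 = (16 - 68)*(1/23065) - 45292*1/6538 = -52*1/23065 - 22646/3269 = -52/23065 - 22646/3269 = -74642854/10771355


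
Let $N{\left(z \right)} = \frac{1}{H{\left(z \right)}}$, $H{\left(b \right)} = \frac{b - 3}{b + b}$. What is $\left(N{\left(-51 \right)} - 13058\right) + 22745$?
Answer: $\frac{87200}{9} \approx 9688.9$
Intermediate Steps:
$H{\left(b \right)} = \frac{-3 + b}{2 b}$
$N{\left(z \right)} = \frac{2 z}{-3 + z}$ ($N{\left(z \right)} = \frac{1}{\frac{1}{2} \frac{1}{z} \left(-3 + z\right)} = \frac{2 z}{-3 + z}$)
$\left(N{\left(-51 \right)} - 13058\right) + 22745 = \left(2 \left(-51\right) \frac{1}{-3 - 51} - 13058\right) + 22745 = \left(2 \left(-51\right) \frac{1}{-54} - 13058\right) + 22745 = \left(2 \left(-51\right) \left(- \frac{1}{54}\right) - 13058\right) + 22745 = \left(\frac{17}{9} - 13058\right) + 22745 = - \frac{117505}{9} + 22745 = \frac{87200}{9}$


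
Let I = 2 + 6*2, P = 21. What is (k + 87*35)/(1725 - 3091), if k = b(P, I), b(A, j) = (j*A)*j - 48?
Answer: -7113/1366 ≈ -5.2072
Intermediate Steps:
I = 14 (I = 2 + 12 = 14)
b(A, j) = -48 + A*j² (b(A, j) = (A*j)*j - 48 = A*j² - 48 = -48 + A*j²)
k = 4068 (k = -48 + 21*14² = -48 + 21*196 = -48 + 4116 = 4068)
(k + 87*35)/(1725 - 3091) = (4068 + 87*35)/(1725 - 3091) = (4068 + 3045)/(-1366) = 7113*(-1/1366) = -7113/1366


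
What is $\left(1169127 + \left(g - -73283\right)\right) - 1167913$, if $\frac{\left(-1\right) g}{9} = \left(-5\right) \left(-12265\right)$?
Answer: $-477428$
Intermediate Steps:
$g = -551925$ ($g = - 9 \left(\left(-5\right) \left(-12265\right)\right) = \left(-9\right) 61325 = -551925$)
$\left(1169127 + \left(g - -73283\right)\right) - 1167913 = \left(1169127 - 478642\right) - 1167913 = 690485 - 1167913 = -477428$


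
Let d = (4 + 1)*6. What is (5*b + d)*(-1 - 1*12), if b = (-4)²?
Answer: -1430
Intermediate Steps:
b = 16
d = 30 (d = 5*6 = 30)
(5*b + d)*(-1 - 1*12) = (5*16 + 30)*(-1 - 1*12) = (80 + 30)*(-1 - 12) = 110*(-13) = -1430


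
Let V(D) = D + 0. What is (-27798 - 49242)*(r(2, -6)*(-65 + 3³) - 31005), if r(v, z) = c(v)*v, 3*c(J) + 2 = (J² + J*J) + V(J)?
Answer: 2404238640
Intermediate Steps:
V(D) = D
c(J) = -⅔ + J/3 + 2*J²/3 (c(J) = -⅔ + ((J² + J*J) + J)/3 = -⅔ + ((J² + J²) + J)/3 = -⅔ + (2*J² + J)/3 = -⅔ + (J + 2*J²)/3 = -⅔ + (J/3 + 2*J²/3) = -⅔ + J/3 + 2*J²/3)
r(v, z) = v*(-⅔ + v/3 + 2*v²/3) (r(v, z) = (-⅔ + v/3 + 2*v²/3)*v = v*(-⅔ + v/3 + 2*v²/3))
(-27798 - 49242)*(r(2, -6)*(-65 + 3³) - 31005) = (-27798 - 49242)*(((⅓)*2*(-2 + 2 + 2*2²))*(-65 + 3³) - 31005) = -77040*(((⅓)*2*(-2 + 2 + 2*4))*(-65 + 27) - 31005) = -77040*(((⅓)*2*(-2 + 2 + 8))*(-38) - 31005) = -77040*(((⅓)*2*8)*(-38) - 31005) = -77040*((16/3)*(-38) - 31005) = -77040*(-608/3 - 31005) = -77040*(-93623/3) = 2404238640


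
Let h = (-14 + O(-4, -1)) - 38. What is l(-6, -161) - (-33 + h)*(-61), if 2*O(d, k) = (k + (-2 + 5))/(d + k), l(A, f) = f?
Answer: -26791/5 ≈ -5358.2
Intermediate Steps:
O(d, k) = (3 + k)/(2*(d + k)) (O(d, k) = ((k + (-2 + 5))/(d + k))/2 = ((k + 3)/(d + k))/2 = ((3 + k)/(d + k))/2 = (3 + k)/(2*(d + k)))
h = -261/5 (h = (-14 + (3 - 1)/(2*(-4 - 1))) - 38 = (-14 + (1/2)*2/(-5)) - 38 = (-14 + (1/2)*(-1/5)*2) - 38 = (-14 - 1/5) - 38 = -71/5 - 38 = -261/5 ≈ -52.200)
l(-6, -161) - (-33 + h)*(-61) = -161 - (-33 - 261/5)*(-61) = -161 - (-426)*(-61)/5 = -161 - 1*25986/5 = -161 - 25986/5 = -26791/5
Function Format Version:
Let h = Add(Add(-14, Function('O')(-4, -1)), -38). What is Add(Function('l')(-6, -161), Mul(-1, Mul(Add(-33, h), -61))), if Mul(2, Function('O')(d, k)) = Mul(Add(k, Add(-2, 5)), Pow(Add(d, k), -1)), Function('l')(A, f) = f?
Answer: Rational(-26791, 5) ≈ -5358.2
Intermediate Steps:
Function('O')(d, k) = Mul(Rational(1, 2), Pow(Add(d, k), -1), Add(3, k)) (Function('O')(d, k) = Mul(Rational(1, 2), Mul(Add(k, Add(-2, 5)), Pow(Add(d, k), -1))) = Mul(Rational(1, 2), Mul(Add(k, 3), Pow(Add(d, k), -1))) = Mul(Rational(1, 2), Mul(Add(3, k), Pow(Add(d, k), -1))) = Mul(Rational(1, 2), Mul(Pow(Add(d, k), -1), Add(3, k))) = Mul(Rational(1, 2), Pow(Add(d, k), -1), Add(3, k)))
h = Rational(-261, 5) (h = Add(Add(-14, Mul(Rational(1, 2), Pow(Add(-4, -1), -1), Add(3, -1))), -38) = Add(Add(-14, Mul(Rational(1, 2), Pow(-5, -1), 2)), -38) = Add(Add(-14, Mul(Rational(1, 2), Rational(-1, 5), 2)), -38) = Add(Add(-14, Rational(-1, 5)), -38) = Add(Rational(-71, 5), -38) = Rational(-261, 5) ≈ -52.200)
Add(Function('l')(-6, -161), Mul(-1, Mul(Add(-33, h), -61))) = Add(-161, Mul(-1, Mul(Add(-33, Rational(-261, 5)), -61))) = Add(-161, Mul(-1, Mul(Rational(-426, 5), -61))) = Add(-161, Mul(-1, Rational(25986, 5))) = Add(-161, Rational(-25986, 5)) = Rational(-26791, 5)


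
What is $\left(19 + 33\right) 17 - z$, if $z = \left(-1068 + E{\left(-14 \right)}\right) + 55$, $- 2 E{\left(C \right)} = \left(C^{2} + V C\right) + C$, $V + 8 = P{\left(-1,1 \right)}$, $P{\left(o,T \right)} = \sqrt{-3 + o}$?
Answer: $2044 - 14 i \approx 2044.0 - 14.0 i$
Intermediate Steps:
$V = -8 + 2 i$ ($V = -8 + \sqrt{-3 - 1} = -8 + \sqrt{-4} = -8 + 2 i \approx -8.0 + 2.0 i$)
$E{\left(C \right)} = - \frac{C}{2} - \frac{C^{2}}{2} - \frac{C \left(-8 + 2 i\right)}{2}$ ($E{\left(C \right)} = - \frac{\left(C^{2} + \left(-8 + 2 i\right) C\right) + C}{2} = - \frac{\left(C^{2} + C \left(-8 + 2 i\right)\right) + C}{2} = - \frac{C + C^{2} + C \left(-8 + 2 i\right)}{2} = - \frac{C}{2} - \frac{C^{2}}{2} - \frac{C \left(-8 + 2 i\right)}{2}$)
$z = -1160 + 14 i$ ($z = \left(-1068 + \frac{1}{2} \left(-14\right) \left(7 - -14 - 2 i\right)\right) + 55 = \left(-1068 + \frac{1}{2} \left(-14\right) \left(7 + 14 - 2 i\right)\right) + 55 = \left(-1068 + \frac{1}{2} \left(-14\right) \left(21 - 2 i\right)\right) + 55 = \left(-1068 - \left(147 - 14 i\right)\right) + 55 = \left(-1215 + 14 i\right) + 55 = -1160 + 14 i \approx -1160.0 + 14.0 i$)
$\left(19 + 33\right) 17 - z = \left(19 + 33\right) 17 - \left(-1160 + 14 i\right) = 52 \cdot 17 + \left(1160 - 14 i\right) = 884 + \left(1160 - 14 i\right) = 2044 - 14 i$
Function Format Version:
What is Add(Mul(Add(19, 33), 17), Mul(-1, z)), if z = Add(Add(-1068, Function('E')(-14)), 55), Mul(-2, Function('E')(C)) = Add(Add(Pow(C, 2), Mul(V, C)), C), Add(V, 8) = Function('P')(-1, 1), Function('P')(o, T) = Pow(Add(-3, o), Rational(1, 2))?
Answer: Add(2044, Mul(-14, I)) ≈ Add(2044.0, Mul(-14.000, I))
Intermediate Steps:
V = Add(-8, Mul(2, I)) (V = Add(-8, Pow(Add(-3, -1), Rational(1, 2))) = Add(-8, Pow(-4, Rational(1, 2))) = Add(-8, Mul(2, I)) ≈ Add(-8.0000, Mul(2.0000, I)))
Function('E')(C) = Add(Mul(Rational(-1, 2), C), Mul(Rational(-1, 2), Pow(C, 2)), Mul(Rational(-1, 2), C, Add(-8, Mul(2, I)))) (Function('E')(C) = Mul(Rational(-1, 2), Add(Add(Pow(C, 2), Mul(Add(-8, Mul(2, I)), C)), C)) = Mul(Rational(-1, 2), Add(Add(Pow(C, 2), Mul(C, Add(-8, Mul(2, I)))), C)) = Mul(Rational(-1, 2), Add(C, Pow(C, 2), Mul(C, Add(-8, Mul(2, I))))) = Add(Mul(Rational(-1, 2), C), Mul(Rational(-1, 2), Pow(C, 2)), Mul(Rational(-1, 2), C, Add(-8, Mul(2, I)))))
z = Add(-1160, Mul(14, I)) (z = Add(Add(-1068, Mul(Rational(1, 2), -14, Add(7, Mul(-1, -14), Mul(-2, I)))), 55) = Add(Add(-1068, Mul(Rational(1, 2), -14, Add(7, 14, Mul(-2, I)))), 55) = Add(Add(-1068, Mul(Rational(1, 2), -14, Add(21, Mul(-2, I)))), 55) = Add(Add(-1068, Add(-147, Mul(14, I))), 55) = Add(Add(-1215, Mul(14, I)), 55) = Add(-1160, Mul(14, I)) ≈ Add(-1160.0, Mul(14.000, I)))
Add(Mul(Add(19, 33), 17), Mul(-1, z)) = Add(Mul(Add(19, 33), 17), Mul(-1, Add(-1160, Mul(14, I)))) = Add(Mul(52, 17), Add(1160, Mul(-14, I))) = Add(884, Add(1160, Mul(-14, I))) = Add(2044, Mul(-14, I))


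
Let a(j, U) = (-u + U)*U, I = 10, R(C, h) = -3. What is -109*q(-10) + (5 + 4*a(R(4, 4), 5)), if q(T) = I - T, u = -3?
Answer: -2015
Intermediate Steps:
a(j, U) = U*(3 + U) (a(j, U) = (-1*(-3) + U)*U = (3 + U)*U = U*(3 + U))
q(T) = 10 - T
-109*q(-10) + (5 + 4*a(R(4, 4), 5)) = -109*(10 - 1*(-10)) + (5 + 4*(5*(3 + 5))) = -109*(10 + 10) + (5 + 4*(5*8)) = -109*20 + (5 + 4*40) = -2180 + (5 + 160) = -2180 + 165 = -2015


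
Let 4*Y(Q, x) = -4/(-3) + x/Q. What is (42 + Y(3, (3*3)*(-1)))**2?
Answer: 249001/144 ≈ 1729.2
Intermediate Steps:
Y(Q, x) = 1/3 + x/(4*Q) (Y(Q, x) = (-4/(-3) + x/Q)/4 = (-4*(-1/3) + x/Q)/4 = (4/3 + x/Q)/4 = 1/3 + x/(4*Q))
(42 + Y(3, (3*3)*(-1)))**2 = (42 + ((1/3)*3 + ((3*3)*(-1))/4)/3)**2 = (42 + (1 + (9*(-1))/4)/3)**2 = (42 + (1 + (1/4)*(-9))/3)**2 = (42 + (1 - 9/4)/3)**2 = (42 + (1/3)*(-5/4))**2 = (42 - 5/12)**2 = (499/12)**2 = 249001/144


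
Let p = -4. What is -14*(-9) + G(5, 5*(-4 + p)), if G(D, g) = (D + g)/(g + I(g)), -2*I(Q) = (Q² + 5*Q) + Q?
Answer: 18151/144 ≈ 126.05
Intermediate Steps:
I(Q) = -3*Q - Q²/2 (I(Q) = -((Q² + 5*Q) + Q)/2 = -(Q² + 6*Q)/2 = -3*Q - Q²/2)
G(D, g) = (D + g)/(g - g*(6 + g)/2)
-14*(-9) + G(5, 5*(-4 + p)) = -14*(-9) + 2*(-1*5 - 5*(-4 - 4))/(((5*(-4 - 4)))*(4 + 5*(-4 - 4))) = 126 + 2*(-5 - 5*(-8))/(((5*(-8)))*(4 + 5*(-8))) = 126 + 2*(-5 - 1*(-40))/(-40*(4 - 40)) = 126 + 2*(-1/40)*(-5 + 40)/(-36) = 126 + 2*(-1/40)*(-1/36)*35 = 126 + 7/144 = 18151/144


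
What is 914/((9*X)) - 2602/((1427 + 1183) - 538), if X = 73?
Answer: 92147/680652 ≈ 0.13538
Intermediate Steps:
914/((9*X)) - 2602/((1427 + 1183) - 538) = 914/((9*73)) - 2602/((1427 + 1183) - 538) = 914/657 - 2602/(2610 - 538) = 914*(1/657) - 2602/2072 = 914/657 - 2602*1/2072 = 914/657 - 1301/1036 = 92147/680652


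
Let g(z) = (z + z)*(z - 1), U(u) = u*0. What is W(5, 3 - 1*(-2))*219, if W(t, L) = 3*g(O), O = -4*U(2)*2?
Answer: 0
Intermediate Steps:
U(u) = 0
O = 0 (O = -4*0*2 = 0*2 = 0)
g(z) = 2*z*(-1 + z) (g(z) = (2*z)*(-1 + z) = 2*z*(-1 + z))
W(t, L) = 0 (W(t, L) = 3*(2*0*(-1 + 0)) = 3*(2*0*(-1)) = 3*0 = 0)
W(5, 3 - 1*(-2))*219 = 0*219 = 0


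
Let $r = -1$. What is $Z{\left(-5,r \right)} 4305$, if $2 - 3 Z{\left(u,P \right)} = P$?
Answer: $4305$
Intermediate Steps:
$Z{\left(u,P \right)} = \frac{2}{3} - \frac{P}{3}$
$Z{\left(-5,r \right)} 4305 = \left(\frac{2}{3} - - \frac{1}{3}\right) 4305 = \left(\frac{2}{3} + \frac{1}{3}\right) 4305 = 1 \cdot 4305 = 4305$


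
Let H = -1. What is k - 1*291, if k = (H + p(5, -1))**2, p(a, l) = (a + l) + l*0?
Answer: -282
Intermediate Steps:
p(a, l) = a + l (p(a, l) = (a + l) + 0 = a + l)
k = 9 (k = (-1 + (5 - 1))**2 = (-1 + 4)**2 = 3**2 = 9)
k - 1*291 = 9 - 1*291 = 9 - 291 = -282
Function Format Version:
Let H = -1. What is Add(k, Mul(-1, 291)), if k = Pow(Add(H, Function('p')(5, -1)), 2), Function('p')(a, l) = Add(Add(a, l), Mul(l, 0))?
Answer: -282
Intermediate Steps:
Function('p')(a, l) = Add(a, l) (Function('p')(a, l) = Add(Add(a, l), 0) = Add(a, l))
k = 9 (k = Pow(Add(-1, Add(5, -1)), 2) = Pow(Add(-1, 4), 2) = Pow(3, 2) = 9)
Add(k, Mul(-1, 291)) = Add(9, Mul(-1, 291)) = Add(9, -291) = -282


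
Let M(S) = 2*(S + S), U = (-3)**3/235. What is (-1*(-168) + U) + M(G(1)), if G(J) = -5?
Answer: 34753/235 ≈ 147.89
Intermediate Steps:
U = -27/235 (U = -27*1/235 = -27/235 ≈ -0.11489)
M(S) = 4*S (M(S) = 2*(2*S) = 4*S)
(-1*(-168) + U) + M(G(1)) = (-1*(-168) - 27/235) + 4*(-5) = (168 - 27/235) - 20 = 39453/235 - 20 = 34753/235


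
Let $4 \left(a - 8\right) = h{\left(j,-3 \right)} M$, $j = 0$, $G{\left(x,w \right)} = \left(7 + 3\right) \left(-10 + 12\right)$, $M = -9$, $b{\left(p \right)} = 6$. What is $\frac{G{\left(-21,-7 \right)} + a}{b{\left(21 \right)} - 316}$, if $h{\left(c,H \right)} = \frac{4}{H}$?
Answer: $- \frac{1}{10} \approx -0.1$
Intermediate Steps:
$G{\left(x,w \right)} = 20$ ($G{\left(x,w \right)} = 10 \cdot 2 = 20$)
$a = 11$ ($a = 8 + \frac{\frac{4}{-3} \left(-9\right)}{4} = 8 + \frac{4 \left(- \frac{1}{3}\right) \left(-9\right)}{4} = 8 + \frac{\left(- \frac{4}{3}\right) \left(-9\right)}{4} = 8 + \frac{1}{4} \cdot 12 = 8 + 3 = 11$)
$\frac{G{\left(-21,-7 \right)} + a}{b{\left(21 \right)} - 316} = \frac{20 + 11}{6 - 316} = \frac{31}{-310} = 31 \left(- \frac{1}{310}\right) = - \frac{1}{10}$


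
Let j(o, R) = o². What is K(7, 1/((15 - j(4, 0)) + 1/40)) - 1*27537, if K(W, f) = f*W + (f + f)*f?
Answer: -41891497/1521 ≈ -27542.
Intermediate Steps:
K(W, f) = 2*f² + W*f (K(W, f) = W*f + (2*f)*f = W*f + 2*f² = 2*f² + W*f)
K(7, 1/((15 - j(4, 0)) + 1/40)) - 1*27537 = (7 + 2/((15 - 1*4²) + 1/40))/((15 - 1*4²) + 1/40) - 1*27537 = (7 + 2/((15 - 1*16) + 1/40))/((15 - 1*16) + 1/40) - 27537 = (7 + 2/((15 - 16) + 1/40))/((15 - 16) + 1/40) - 27537 = (7 + 2/(-1 + 1/40))/(-1 + 1/40) - 27537 = (7 + 2/(-39/40))/(-39/40) - 27537 = -40*(7 + 2*(-40/39))/39 - 27537 = -40*(7 - 80/39)/39 - 27537 = -40/39*193/39 - 27537 = -7720/1521 - 27537 = -41891497/1521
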